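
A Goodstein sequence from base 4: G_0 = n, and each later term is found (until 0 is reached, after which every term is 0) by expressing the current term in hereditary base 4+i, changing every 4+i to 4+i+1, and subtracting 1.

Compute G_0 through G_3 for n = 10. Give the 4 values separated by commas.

10, 11, 12, 13

10 —HB4→ 2·4 + 2 —bump→ 2·5 + 2 = 12 —(−1)→ 11
11 —HB5→ 2·5 + 1 —bump→ 2·6 + 1 = 13 —(−1)→ 12
12 —HB6→ 2·6 —bump→ 2·7 = 14 —(−1)→ 13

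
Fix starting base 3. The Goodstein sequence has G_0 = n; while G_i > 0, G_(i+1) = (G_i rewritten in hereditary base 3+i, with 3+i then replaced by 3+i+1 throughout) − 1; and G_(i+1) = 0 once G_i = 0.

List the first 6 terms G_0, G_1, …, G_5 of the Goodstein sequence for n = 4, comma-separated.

4, 4, 4, 3, 2, 1

[0] 4 ≡ 3 + 1 (base 3). Lift 4: 5. −1: 4.
[1] 4 ≡ 4 (base 4). Lift 5: 5. −1: 4.
[2] 4 ≡ 4 (base 5). Lift 6: 4. −1: 3.
[3] 3 ≡ 3 (base 6). Lift 7: 3. −1: 2.
[4] 2 ≡ 2 (base 7). Lift 8: 2. −1: 1.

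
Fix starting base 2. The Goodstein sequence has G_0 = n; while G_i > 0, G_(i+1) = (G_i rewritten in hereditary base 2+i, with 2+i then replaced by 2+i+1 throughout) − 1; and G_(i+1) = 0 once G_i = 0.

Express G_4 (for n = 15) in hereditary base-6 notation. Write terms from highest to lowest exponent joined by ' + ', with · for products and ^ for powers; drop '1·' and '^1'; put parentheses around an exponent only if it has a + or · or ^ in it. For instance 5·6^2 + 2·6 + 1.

6^(6 + 1) + 6^6 + 1

[0] 15 ≡ 2^(2 + 1) + 2^2 + 2 + 1 (base 2). Lift 3: 112. −1: 111.
[1] 111 ≡ 3^(3 + 1) + 3^3 + 3 (base 3). Lift 4: 1284. −1: 1283.
[2] 1283 ≡ 4^(4 + 1) + 4^4 + 3 (base 4). Lift 5: 18753. −1: 18752.
[3] 18752 ≡ 5^(5 + 1) + 5^5 + 2 (base 5). Lift 6: 326594. −1: 326593.
[4] 326593 ≡ 6^(6 + 1) + 6^6 + 1 (base 6). Lift 7: 6588345. −1: 6588344.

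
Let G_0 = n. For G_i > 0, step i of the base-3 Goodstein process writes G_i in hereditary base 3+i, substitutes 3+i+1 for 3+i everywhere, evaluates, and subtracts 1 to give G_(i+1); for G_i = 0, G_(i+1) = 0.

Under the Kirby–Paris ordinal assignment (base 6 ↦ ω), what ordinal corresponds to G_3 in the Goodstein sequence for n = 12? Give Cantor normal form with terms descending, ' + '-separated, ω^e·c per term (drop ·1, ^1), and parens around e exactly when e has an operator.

base 3: 12 = 3^2 + 3; at 4: 4^2 + 4 = 20; next = 19
base 4: 19 = 4^2 + 3; at 5: 5^2 + 3 = 28; next = 27
base 5: 27 = 5^2 + 2; at 6: 6^2 + 2 = 38; next = 37
base 6: 37 = 6^2 + 1; at 7: 7^2 + 1 = 50; next = 49

ω^2 + 1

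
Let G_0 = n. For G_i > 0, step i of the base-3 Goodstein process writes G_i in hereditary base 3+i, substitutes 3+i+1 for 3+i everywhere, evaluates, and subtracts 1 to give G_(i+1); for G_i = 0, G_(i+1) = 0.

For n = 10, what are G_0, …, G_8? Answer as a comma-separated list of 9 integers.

G_0 = 10. HB_3(10) = 3^2 + 1. Bump = 17. G_1 = 16.
G_1 = 16. HB_4(16) = 4^2. Bump = 25. G_2 = 24.
G_2 = 24. HB_5(24) = 4·5 + 4. Bump = 28. G_3 = 27.
G_3 = 27. HB_6(27) = 4·6 + 3. Bump = 31. G_4 = 30.
G_4 = 30. HB_7(30) = 4·7 + 2. Bump = 34. G_5 = 33.
G_5 = 33. HB_8(33) = 4·8 + 1. Bump = 37. G_6 = 36.
G_6 = 36. HB_9(36) = 4·9. Bump = 40. G_7 = 39.
G_7 = 39. HB_10(39) = 3·10 + 9. Bump = 42. G_8 = 41.

10, 16, 24, 27, 30, 33, 36, 39, 41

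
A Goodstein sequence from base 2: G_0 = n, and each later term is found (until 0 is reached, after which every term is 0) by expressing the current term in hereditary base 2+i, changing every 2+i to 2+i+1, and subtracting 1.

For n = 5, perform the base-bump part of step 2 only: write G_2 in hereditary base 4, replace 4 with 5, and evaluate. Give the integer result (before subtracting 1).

[0] 5 ≡ 2^2 + 1 (base 2). Lift 3: 28. −1: 27.
[1] 27 ≡ 3^3 (base 3). Lift 4: 256. −1: 255.
[2] 255 ≡ 3·4^3 + 3·4^2 + 3·4 + 3 (base 4). Lift 5: 468. −1: 467.

468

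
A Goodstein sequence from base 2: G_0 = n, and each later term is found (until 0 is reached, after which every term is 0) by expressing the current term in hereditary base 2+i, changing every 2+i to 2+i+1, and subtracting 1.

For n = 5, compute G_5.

1197

[0] 5 ≡ 2^2 + 1 (base 2). Lift 3: 28. −1: 27.
[1] 27 ≡ 3^3 (base 3). Lift 4: 256. −1: 255.
[2] 255 ≡ 3·4^3 + 3·4^2 + 3·4 + 3 (base 4). Lift 5: 468. −1: 467.
[3] 467 ≡ 3·5^3 + 3·5^2 + 3·5 + 2 (base 5). Lift 6: 776. −1: 775.
[4] 775 ≡ 3·6^3 + 3·6^2 + 3·6 + 1 (base 6). Lift 7: 1198. −1: 1197.
[5] 1197 ≡ 3·7^3 + 3·7^2 + 3·7 (base 7). Lift 8: 1752. −1: 1751.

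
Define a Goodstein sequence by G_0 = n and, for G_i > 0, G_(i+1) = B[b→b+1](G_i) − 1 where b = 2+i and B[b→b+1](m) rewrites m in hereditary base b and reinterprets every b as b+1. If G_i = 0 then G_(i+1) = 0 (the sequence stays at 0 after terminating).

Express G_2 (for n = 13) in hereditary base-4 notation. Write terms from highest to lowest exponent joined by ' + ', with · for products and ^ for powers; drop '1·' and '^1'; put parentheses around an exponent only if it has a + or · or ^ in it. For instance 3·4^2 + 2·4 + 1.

G_0 = 13. HB_2(13) = 2^(2 + 1) + 2^2 + 1. Bump = 109. G_1 = 108.
G_1 = 108. HB_3(108) = 3^(3 + 1) + 3^3. Bump = 1280. G_2 = 1279.

4^(4 + 1) + 3·4^3 + 3·4^2 + 3·4 + 3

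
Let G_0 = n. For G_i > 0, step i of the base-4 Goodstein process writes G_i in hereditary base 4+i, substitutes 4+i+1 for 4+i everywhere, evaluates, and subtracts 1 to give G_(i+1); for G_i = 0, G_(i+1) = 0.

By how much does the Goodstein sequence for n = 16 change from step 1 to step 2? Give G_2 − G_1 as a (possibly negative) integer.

3

(0) 16|_4 = 4^2 ↦ 5^2|_5 = 25 ⇒ 24
(1) 24|_5 = 4·5 + 4 ↦ 4·6 + 4|_6 = 28 ⇒ 27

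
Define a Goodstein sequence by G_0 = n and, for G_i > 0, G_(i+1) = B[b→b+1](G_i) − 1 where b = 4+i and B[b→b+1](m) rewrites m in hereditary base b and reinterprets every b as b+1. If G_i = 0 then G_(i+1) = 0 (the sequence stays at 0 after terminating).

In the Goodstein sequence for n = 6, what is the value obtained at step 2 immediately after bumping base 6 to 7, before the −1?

7

G_0=6  [base 4] 4 + 2  →[4↦5]→  5 + 2 = 7  −1 ⇒ G_1=6
G_1=6  [base 5] 5 + 1  →[5↦6]→  6 + 1 = 7  −1 ⇒ G_2=6
G_2=6  [base 6] 6  →[6↦7]→  7 = 7  −1 ⇒ G_3=6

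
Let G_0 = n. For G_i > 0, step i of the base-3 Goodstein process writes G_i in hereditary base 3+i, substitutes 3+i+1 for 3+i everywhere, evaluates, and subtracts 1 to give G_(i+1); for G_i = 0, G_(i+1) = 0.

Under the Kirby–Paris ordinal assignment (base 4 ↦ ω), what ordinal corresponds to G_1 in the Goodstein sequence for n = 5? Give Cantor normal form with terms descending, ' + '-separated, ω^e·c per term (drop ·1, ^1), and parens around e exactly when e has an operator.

ω + 1

i=0: 5 = 3 + 2 (b=3); 3→4: 4 + 2 = 6; 6−1 = 5
i=1: 5 = 4 + 1 (b=4); 4→5: 5 + 1 = 6; 6−1 = 5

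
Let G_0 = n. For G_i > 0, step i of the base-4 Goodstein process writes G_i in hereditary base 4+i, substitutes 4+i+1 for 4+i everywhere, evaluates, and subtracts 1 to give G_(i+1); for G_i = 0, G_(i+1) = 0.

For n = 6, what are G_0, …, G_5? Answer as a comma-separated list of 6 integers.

6, 6, 6, 6, 5, 4

(0) 6|_4 = 4 + 2 ↦ 5 + 2|_5 = 7 ⇒ 6
(1) 6|_5 = 5 + 1 ↦ 6 + 1|_6 = 7 ⇒ 6
(2) 6|_6 = 6 ↦ 7|_7 = 7 ⇒ 6
(3) 6|_7 = 6 ↦ 6|_8 = 6 ⇒ 5
(4) 5|_8 = 5 ↦ 5|_9 = 5 ⇒ 4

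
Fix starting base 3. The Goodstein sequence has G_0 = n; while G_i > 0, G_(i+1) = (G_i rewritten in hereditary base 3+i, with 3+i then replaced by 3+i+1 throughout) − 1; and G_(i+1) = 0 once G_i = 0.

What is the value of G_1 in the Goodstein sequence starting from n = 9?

G_0=9  [base 3] 3^2  →[3↦4]→  4^2 = 16  −1 ⇒ G_1=15
G_1=15  [base 4] 3·4 + 3  →[4↦5]→  3·5 + 3 = 18  −1 ⇒ G_2=17

15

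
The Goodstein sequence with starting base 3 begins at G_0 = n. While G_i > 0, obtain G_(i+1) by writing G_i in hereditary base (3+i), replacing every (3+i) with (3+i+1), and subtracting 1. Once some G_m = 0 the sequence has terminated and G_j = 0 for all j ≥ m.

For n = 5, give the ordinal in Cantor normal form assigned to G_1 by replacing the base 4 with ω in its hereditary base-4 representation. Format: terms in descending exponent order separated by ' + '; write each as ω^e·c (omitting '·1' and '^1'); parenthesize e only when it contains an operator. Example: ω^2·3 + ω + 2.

ω + 1

base 3: 5 = 3 + 2; at 4: 4 + 2 = 6; next = 5
base 4: 5 = 4 + 1; at 5: 5 + 1 = 6; next = 5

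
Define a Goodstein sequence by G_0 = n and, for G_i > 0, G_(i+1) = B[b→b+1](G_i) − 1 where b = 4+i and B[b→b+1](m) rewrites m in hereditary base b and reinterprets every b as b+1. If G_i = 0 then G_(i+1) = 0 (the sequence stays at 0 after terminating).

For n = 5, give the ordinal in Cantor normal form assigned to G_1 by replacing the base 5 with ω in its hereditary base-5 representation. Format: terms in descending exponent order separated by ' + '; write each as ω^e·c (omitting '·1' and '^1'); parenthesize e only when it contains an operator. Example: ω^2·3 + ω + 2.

ω

[0] 5 ≡ 4 + 1 (base 4). Lift 5: 6. −1: 5.
[1] 5 ≡ 5 (base 5). Lift 6: 6. −1: 5.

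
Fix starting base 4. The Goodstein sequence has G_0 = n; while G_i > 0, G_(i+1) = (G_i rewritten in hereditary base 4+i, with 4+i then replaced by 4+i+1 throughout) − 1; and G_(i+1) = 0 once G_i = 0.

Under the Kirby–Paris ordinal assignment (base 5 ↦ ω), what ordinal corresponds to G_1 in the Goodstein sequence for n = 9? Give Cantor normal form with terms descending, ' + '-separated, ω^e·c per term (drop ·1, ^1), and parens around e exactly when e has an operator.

ω·2

G_0 = 9. HB_4(9) = 2·4 + 1. Bump = 11. G_1 = 10.
G_1 = 10. HB_5(10) = 2·5. Bump = 12. G_2 = 11.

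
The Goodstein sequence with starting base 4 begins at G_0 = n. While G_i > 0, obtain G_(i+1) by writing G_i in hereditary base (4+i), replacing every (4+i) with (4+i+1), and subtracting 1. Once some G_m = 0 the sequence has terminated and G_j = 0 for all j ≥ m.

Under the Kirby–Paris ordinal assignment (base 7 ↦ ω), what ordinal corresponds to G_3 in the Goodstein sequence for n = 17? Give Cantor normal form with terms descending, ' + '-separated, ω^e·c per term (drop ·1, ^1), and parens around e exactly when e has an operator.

ω·5 + 4

(0) 17|_4 = 4^2 + 1 ↦ 5^2 + 1|_5 = 26 ⇒ 25
(1) 25|_5 = 5^2 ↦ 6^2|_6 = 36 ⇒ 35
(2) 35|_6 = 5·6 + 5 ↦ 5·7 + 5|_7 = 40 ⇒ 39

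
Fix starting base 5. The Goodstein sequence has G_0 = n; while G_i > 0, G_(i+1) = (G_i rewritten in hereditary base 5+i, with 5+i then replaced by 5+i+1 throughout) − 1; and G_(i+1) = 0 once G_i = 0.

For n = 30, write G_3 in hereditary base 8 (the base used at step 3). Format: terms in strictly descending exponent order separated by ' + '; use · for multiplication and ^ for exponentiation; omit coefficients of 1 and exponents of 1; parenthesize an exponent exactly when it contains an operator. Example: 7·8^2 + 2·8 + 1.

i=0: 30 = 5^2 + 5 (b=5); 5→6: 6^2 + 6 = 42; 42−1 = 41
i=1: 41 = 6^2 + 5 (b=6); 6→7: 7^2 + 5 = 54; 54−1 = 53
i=2: 53 = 7^2 + 4 (b=7); 7→8: 8^2 + 4 = 68; 68−1 = 67
i=3: 67 = 8^2 + 3 (b=8); 8→9: 9^2 + 3 = 84; 84−1 = 83

8^2 + 3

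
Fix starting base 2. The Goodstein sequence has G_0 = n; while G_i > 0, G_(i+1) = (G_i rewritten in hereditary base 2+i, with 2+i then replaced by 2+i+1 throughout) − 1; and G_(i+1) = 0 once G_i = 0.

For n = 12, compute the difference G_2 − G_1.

12 —HB2→ 2^(2 + 1) + 2^2 —bump→ 3^(3 + 1) + 3^3 = 108 —(−1)→ 107
107 —HB3→ 3^(3 + 1) + 2·3^2 + 2·3 + 2 —bump→ 4^(4 + 1) + 2·4^2 + 2·4 + 2 = 1066 —(−1)→ 1065

958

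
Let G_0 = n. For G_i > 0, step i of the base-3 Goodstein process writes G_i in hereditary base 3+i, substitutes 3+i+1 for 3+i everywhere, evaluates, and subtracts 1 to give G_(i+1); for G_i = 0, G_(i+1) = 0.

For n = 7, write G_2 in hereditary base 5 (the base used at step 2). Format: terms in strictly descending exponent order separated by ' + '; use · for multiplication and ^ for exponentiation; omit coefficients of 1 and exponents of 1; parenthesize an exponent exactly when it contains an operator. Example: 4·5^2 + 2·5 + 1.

7 —HB3→ 2·3 + 1 —bump→ 2·4 + 1 = 9 —(−1)→ 8
8 —HB4→ 2·4 —bump→ 2·5 = 10 —(−1)→ 9
9 —HB5→ 5 + 4 —bump→ 6 + 4 = 10 —(−1)→ 9

5 + 4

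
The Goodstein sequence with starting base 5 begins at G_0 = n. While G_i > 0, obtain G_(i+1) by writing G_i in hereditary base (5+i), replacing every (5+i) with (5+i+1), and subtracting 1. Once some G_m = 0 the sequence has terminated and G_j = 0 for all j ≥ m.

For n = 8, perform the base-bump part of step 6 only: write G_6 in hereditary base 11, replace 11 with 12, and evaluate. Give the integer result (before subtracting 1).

[0] 8 ≡ 5 + 3 (base 5). Lift 6: 9. −1: 8.
[1] 8 ≡ 6 + 2 (base 6). Lift 7: 9. −1: 8.
[2] 8 ≡ 7 + 1 (base 7). Lift 8: 9. −1: 8.
[3] 8 ≡ 8 (base 8). Lift 9: 9. −1: 8.
[4] 8 ≡ 8 (base 9). Lift 10: 8. −1: 7.
[5] 7 ≡ 7 (base 10). Lift 11: 7. −1: 6.
[6] 6 ≡ 6 (base 11). Lift 12: 6. −1: 5.

6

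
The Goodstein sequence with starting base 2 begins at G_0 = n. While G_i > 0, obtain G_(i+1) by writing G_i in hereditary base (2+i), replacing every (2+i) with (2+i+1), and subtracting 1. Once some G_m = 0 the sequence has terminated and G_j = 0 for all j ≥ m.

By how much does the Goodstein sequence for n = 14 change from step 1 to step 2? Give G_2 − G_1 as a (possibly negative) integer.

1171

[0] 14 ≡ 2^(2 + 1) + 2^2 + 2 (base 2). Lift 3: 111. −1: 110.
[1] 110 ≡ 3^(3 + 1) + 3^3 + 2 (base 3). Lift 4: 1282. −1: 1281.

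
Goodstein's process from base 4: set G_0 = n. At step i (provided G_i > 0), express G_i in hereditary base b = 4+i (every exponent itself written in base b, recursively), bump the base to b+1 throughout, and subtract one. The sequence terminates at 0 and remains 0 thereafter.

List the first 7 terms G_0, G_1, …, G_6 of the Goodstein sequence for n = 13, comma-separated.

[0] 13 ≡ 3·4 + 1 (base 4). Lift 5: 16. −1: 15.
[1] 15 ≡ 3·5 (base 5). Lift 6: 18. −1: 17.
[2] 17 ≡ 2·6 + 5 (base 6). Lift 7: 19. −1: 18.
[3] 18 ≡ 2·7 + 4 (base 7). Lift 8: 20. −1: 19.
[4] 19 ≡ 2·8 + 3 (base 8). Lift 9: 21. −1: 20.
[5] 20 ≡ 2·9 + 2 (base 9). Lift 10: 22. −1: 21.

13, 15, 17, 18, 19, 20, 21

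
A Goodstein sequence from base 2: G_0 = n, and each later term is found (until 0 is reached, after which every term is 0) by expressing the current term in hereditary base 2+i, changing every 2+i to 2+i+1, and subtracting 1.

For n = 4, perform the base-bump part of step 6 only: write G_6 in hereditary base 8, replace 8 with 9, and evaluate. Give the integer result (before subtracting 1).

(0) 4|_2 = 2^2 ↦ 3^3|_3 = 27 ⇒ 26
(1) 26|_3 = 2·3^2 + 2·3 + 2 ↦ 2·4^2 + 2·4 + 2|_4 = 42 ⇒ 41
(2) 41|_4 = 2·4^2 + 2·4 + 1 ↦ 2·5^2 + 2·5 + 1|_5 = 61 ⇒ 60
(3) 60|_5 = 2·5^2 + 2·5 ↦ 2·6^2 + 2·6|_6 = 84 ⇒ 83
(4) 83|_6 = 2·6^2 + 6 + 5 ↦ 2·7^2 + 7 + 5|_7 = 110 ⇒ 109
(5) 109|_7 = 2·7^2 + 7 + 4 ↦ 2·8^2 + 8 + 4|_8 = 140 ⇒ 139
(6) 139|_8 = 2·8^2 + 8 + 3 ↦ 2·9^2 + 9 + 3|_9 = 174 ⇒ 173

174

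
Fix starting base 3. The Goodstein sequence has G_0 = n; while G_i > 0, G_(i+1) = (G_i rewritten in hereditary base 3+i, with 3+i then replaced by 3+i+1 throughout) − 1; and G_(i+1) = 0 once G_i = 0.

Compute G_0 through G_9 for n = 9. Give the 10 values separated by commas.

9, 15, 17, 19, 21, 23, 24, 25, 26, 27

G_0=9  [base 3] 3^2  →[3↦4]→  4^2 = 16  −1 ⇒ G_1=15
G_1=15  [base 4] 3·4 + 3  →[4↦5]→  3·5 + 3 = 18  −1 ⇒ G_2=17
G_2=17  [base 5] 3·5 + 2  →[5↦6]→  3·6 + 2 = 20  −1 ⇒ G_3=19
G_3=19  [base 6] 3·6 + 1  →[6↦7]→  3·7 + 1 = 22  −1 ⇒ G_4=21
G_4=21  [base 7] 3·7  →[7↦8]→  3·8 = 24  −1 ⇒ G_5=23
G_5=23  [base 8] 2·8 + 7  →[8↦9]→  2·9 + 7 = 25  −1 ⇒ G_6=24
G_6=24  [base 9] 2·9 + 6  →[9↦10]→  2·10 + 6 = 26  −1 ⇒ G_7=25
G_7=25  [base 10] 2·10 + 5  →[10↦11]→  2·11 + 5 = 27  −1 ⇒ G_8=26
G_8=26  [base 11] 2·11 + 4  →[11↦12]→  2·12 + 4 = 28  −1 ⇒ G_9=27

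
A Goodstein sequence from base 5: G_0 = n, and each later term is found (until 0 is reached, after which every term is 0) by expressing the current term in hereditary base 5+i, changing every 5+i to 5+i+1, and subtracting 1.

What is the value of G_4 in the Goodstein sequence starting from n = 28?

G_0 = 28. HB_5(28) = 5^2 + 3. Bump = 39. G_1 = 38.
G_1 = 38. HB_6(38) = 6^2 + 2. Bump = 51. G_2 = 50.
G_2 = 50. HB_7(50) = 7^2 + 1. Bump = 65. G_3 = 64.
G_3 = 64. HB_8(64) = 8^2. Bump = 81. G_4 = 80.
G_4 = 80. HB_9(80) = 8·9 + 8. Bump = 88. G_5 = 87.

80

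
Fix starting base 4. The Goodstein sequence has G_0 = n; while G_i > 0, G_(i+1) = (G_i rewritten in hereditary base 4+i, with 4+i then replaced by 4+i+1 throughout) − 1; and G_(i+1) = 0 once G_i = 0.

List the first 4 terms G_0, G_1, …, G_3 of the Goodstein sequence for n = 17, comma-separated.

[0] 17 ≡ 4^2 + 1 (base 4). Lift 5: 26. −1: 25.
[1] 25 ≡ 5^2 (base 5). Lift 6: 36. −1: 35.
[2] 35 ≡ 5·6 + 5 (base 6). Lift 7: 40. −1: 39.

17, 25, 35, 39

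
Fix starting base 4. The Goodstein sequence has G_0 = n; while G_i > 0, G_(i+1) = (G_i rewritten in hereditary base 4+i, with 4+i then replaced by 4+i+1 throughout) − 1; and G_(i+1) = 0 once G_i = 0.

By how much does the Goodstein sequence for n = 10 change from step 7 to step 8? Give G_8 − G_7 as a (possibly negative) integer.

[0] 10 ≡ 2·4 + 2 (base 4). Lift 5: 12. −1: 11.
[1] 11 ≡ 2·5 + 1 (base 5). Lift 6: 13. −1: 12.
[2] 12 ≡ 2·6 (base 6). Lift 7: 14. −1: 13.
[3] 13 ≡ 7 + 6 (base 7). Lift 8: 14. −1: 13.
[4] 13 ≡ 8 + 5 (base 8). Lift 9: 14. −1: 13.
[5] 13 ≡ 9 + 4 (base 9). Lift 10: 14. −1: 13.
[6] 13 ≡ 10 + 3 (base 10). Lift 11: 14. −1: 13.
[7] 13 ≡ 11 + 2 (base 11). Lift 12: 14. −1: 13.

0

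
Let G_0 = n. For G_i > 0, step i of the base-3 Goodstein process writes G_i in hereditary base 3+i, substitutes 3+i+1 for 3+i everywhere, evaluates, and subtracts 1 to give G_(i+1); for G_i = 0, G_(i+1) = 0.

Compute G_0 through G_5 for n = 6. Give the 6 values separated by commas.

step 0: 6 = 2·3; sub 4 for 3: 2·4; = 8; G_1 = 8−1 = 7
step 1: 7 = 4 + 3; sub 5 for 4: 5 + 3; = 8; G_2 = 8−1 = 7
step 2: 7 = 5 + 2; sub 6 for 5: 6 + 2; = 8; G_3 = 8−1 = 7
step 3: 7 = 6 + 1; sub 7 for 6: 7 + 1; = 8; G_4 = 8−1 = 7
step 4: 7 = 7; sub 8 for 7: 8; = 8; G_5 = 8−1 = 7

6, 7, 7, 7, 7, 7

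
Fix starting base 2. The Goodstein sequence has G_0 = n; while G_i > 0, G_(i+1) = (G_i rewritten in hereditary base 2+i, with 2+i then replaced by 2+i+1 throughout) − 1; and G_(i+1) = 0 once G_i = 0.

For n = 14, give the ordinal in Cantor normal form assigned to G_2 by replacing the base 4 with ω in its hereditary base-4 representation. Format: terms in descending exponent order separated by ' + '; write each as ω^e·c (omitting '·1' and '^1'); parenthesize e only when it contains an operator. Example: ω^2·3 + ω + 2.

ω^(ω + 1) + ω^ω + 1

G_0 = 14. HB_2(14) = 2^(2 + 1) + 2^2 + 2. Bump = 111. G_1 = 110.
G_1 = 110. HB_3(110) = 3^(3 + 1) + 3^3 + 2. Bump = 1282. G_2 = 1281.
G_2 = 1281. HB_4(1281) = 4^(4 + 1) + 4^4 + 1. Bump = 18751. G_3 = 18750.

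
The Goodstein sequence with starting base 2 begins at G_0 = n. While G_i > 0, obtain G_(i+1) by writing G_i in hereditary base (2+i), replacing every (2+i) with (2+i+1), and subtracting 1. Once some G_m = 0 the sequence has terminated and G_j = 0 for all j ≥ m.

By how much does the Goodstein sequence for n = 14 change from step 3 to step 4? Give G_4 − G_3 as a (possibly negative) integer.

i=0: 14 = 2^(2 + 1) + 2^2 + 2 (b=2); 2→3: 3^(3 + 1) + 3^3 + 3 = 111; 111−1 = 110
i=1: 110 = 3^(3 + 1) + 3^3 + 2 (b=3); 3→4: 4^(4 + 1) + 4^4 + 2 = 1282; 1282−1 = 1281
i=2: 1281 = 4^(4 + 1) + 4^4 + 1 (b=4); 4→5: 5^(5 + 1) + 5^5 + 1 = 18751; 18751−1 = 18750
i=3: 18750 = 5^(5 + 1) + 5^5 (b=5); 5→6: 6^(6 + 1) + 6^6 = 326592; 326592−1 = 326591

307841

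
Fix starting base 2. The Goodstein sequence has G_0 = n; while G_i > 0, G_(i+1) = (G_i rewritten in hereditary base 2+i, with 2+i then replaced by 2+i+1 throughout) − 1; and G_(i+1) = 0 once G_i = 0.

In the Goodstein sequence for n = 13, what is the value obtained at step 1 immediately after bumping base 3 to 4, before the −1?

1280

base 2: 13 = 2^(2 + 1) + 2^2 + 1; at 3: 3^(3 + 1) + 3^3 + 1 = 109; next = 108
base 3: 108 = 3^(3 + 1) + 3^3; at 4: 4^(4 + 1) + 4^4 = 1280; next = 1279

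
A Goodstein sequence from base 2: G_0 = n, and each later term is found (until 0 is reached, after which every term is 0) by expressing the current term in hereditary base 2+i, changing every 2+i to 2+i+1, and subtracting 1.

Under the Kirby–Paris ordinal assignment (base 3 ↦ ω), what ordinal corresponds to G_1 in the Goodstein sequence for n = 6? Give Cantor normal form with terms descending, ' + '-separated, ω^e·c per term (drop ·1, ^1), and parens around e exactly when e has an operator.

ω^ω + 2

6 —HB2→ 2^2 + 2 —bump→ 3^3 + 3 = 30 —(−1)→ 29
29 —HB3→ 3^3 + 2 —bump→ 4^4 + 2 = 258 —(−1)→ 257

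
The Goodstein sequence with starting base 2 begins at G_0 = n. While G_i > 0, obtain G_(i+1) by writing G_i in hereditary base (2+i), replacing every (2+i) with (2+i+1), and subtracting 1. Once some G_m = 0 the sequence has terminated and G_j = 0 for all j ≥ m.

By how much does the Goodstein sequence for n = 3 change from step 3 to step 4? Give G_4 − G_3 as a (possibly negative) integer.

G_0=3  [base 2] 2 + 1  →[2↦3]→  3 + 1 = 4  −1 ⇒ G_1=3
G_1=3  [base 3] 3  →[3↦4]→  4 = 4  −1 ⇒ G_2=3
G_2=3  [base 4] 3  →[4↦5]→  3 = 3  −1 ⇒ G_3=2
G_3=2  [base 5] 2  →[5↦6]→  2 = 2  −1 ⇒ G_4=1

-1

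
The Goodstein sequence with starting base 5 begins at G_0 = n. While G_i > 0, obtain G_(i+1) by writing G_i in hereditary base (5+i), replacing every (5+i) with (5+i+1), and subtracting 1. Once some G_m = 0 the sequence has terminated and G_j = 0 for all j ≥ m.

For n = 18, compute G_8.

step 0: 18 = 3·5 + 3; sub 6 for 5: 3·6 + 3; = 21; G_1 = 21−1 = 20
step 1: 20 = 3·6 + 2; sub 7 for 6: 3·7 + 2; = 23; G_2 = 23−1 = 22
step 2: 22 = 3·7 + 1; sub 8 for 7: 3·8 + 1; = 25; G_3 = 25−1 = 24
step 3: 24 = 3·8; sub 9 for 8: 3·9; = 27; G_4 = 27−1 = 26
step 4: 26 = 2·9 + 8; sub 10 for 9: 2·10 + 8; = 28; G_5 = 28−1 = 27
step 5: 27 = 2·10 + 7; sub 11 for 10: 2·11 + 7; = 29; G_6 = 29−1 = 28
step 6: 28 = 2·11 + 6; sub 12 for 11: 2·12 + 6; = 30; G_7 = 30−1 = 29
step 7: 29 = 2·12 + 5; sub 13 for 12: 2·13 + 5; = 31; G_8 = 31−1 = 30
step 8: 30 = 2·13 + 4; sub 14 for 13: 2·14 + 4; = 32; G_9 = 32−1 = 31

30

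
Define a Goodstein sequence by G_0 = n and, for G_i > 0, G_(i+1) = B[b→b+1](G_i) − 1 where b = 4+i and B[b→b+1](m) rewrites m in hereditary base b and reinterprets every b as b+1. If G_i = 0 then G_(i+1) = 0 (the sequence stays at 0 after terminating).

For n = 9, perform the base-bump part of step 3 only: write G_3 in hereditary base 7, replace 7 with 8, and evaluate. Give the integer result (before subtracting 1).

12

step 0: 9 = 2·4 + 1; sub 5 for 4: 2·5 + 1; = 11; G_1 = 11−1 = 10
step 1: 10 = 2·5; sub 6 for 5: 2·6; = 12; G_2 = 12−1 = 11
step 2: 11 = 6 + 5; sub 7 for 6: 7 + 5; = 12; G_3 = 12−1 = 11
step 3: 11 = 7 + 4; sub 8 for 7: 8 + 4; = 12; G_4 = 12−1 = 11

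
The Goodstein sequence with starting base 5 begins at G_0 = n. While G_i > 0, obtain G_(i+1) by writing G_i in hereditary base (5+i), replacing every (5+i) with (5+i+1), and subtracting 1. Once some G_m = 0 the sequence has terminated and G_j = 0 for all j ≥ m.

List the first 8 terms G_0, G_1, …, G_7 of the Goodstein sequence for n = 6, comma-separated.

(0) 6|_5 = 5 + 1 ↦ 6 + 1|_6 = 7 ⇒ 6
(1) 6|_6 = 6 ↦ 7|_7 = 7 ⇒ 6
(2) 6|_7 = 6 ↦ 6|_8 = 6 ⇒ 5
(3) 5|_8 = 5 ↦ 5|_9 = 5 ⇒ 4
(4) 4|_9 = 4 ↦ 4|_10 = 4 ⇒ 3
(5) 3|_10 = 3 ↦ 3|_11 = 3 ⇒ 2
(6) 2|_11 = 2 ↦ 2|_12 = 2 ⇒ 1

6, 6, 6, 5, 4, 3, 2, 1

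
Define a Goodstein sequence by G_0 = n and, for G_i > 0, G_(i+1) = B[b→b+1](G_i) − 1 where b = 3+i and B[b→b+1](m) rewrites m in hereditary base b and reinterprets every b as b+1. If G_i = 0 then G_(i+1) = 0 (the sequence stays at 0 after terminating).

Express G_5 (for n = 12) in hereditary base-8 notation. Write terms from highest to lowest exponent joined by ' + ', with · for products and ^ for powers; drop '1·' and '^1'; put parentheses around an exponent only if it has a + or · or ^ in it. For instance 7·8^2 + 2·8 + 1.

7·8 + 7

G_0 = 12. HB_3(12) = 3^2 + 3. Bump = 20. G_1 = 19.
G_1 = 19. HB_4(19) = 4^2 + 3. Bump = 28. G_2 = 27.
G_2 = 27. HB_5(27) = 5^2 + 2. Bump = 38. G_3 = 37.
G_3 = 37. HB_6(37) = 6^2 + 1. Bump = 50. G_4 = 49.
G_4 = 49. HB_7(49) = 7^2. Bump = 64. G_5 = 63.
G_5 = 63. HB_8(63) = 7·8 + 7. Bump = 70. G_6 = 69.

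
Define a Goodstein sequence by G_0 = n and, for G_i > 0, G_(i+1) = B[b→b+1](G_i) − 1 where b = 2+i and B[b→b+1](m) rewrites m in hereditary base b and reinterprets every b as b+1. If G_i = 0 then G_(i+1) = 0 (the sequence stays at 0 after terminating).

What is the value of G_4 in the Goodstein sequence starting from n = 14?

326591

G_0 = 14. HB_2(14) = 2^(2 + 1) + 2^2 + 2. Bump = 111. G_1 = 110.
G_1 = 110. HB_3(110) = 3^(3 + 1) + 3^3 + 2. Bump = 1282. G_2 = 1281.
G_2 = 1281. HB_4(1281) = 4^(4 + 1) + 4^4 + 1. Bump = 18751. G_3 = 18750.
G_3 = 18750. HB_5(18750) = 5^(5 + 1) + 5^5. Bump = 326592. G_4 = 326591.
G_4 = 326591. HB_6(326591) = 6^(6 + 1) + 5·6^5 + 5·6^4 + 5·6^3 + 5·6^2 + 5·6 + 5. Bump = 5862841. G_5 = 5862840.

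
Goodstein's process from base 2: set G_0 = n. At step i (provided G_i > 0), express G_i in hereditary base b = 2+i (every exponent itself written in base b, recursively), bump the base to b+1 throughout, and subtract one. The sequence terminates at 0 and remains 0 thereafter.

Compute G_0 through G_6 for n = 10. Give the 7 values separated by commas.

i=0: 10 = 2^(2 + 1) + 2 (b=2); 2→3: 3^(3 + 1) + 3 = 84; 84−1 = 83
i=1: 83 = 3^(3 + 1) + 2 (b=3); 3→4: 4^(4 + 1) + 2 = 1026; 1026−1 = 1025
i=2: 1025 = 4^(4 + 1) + 1 (b=4); 4→5: 5^(5 + 1) + 1 = 15626; 15626−1 = 15625
i=3: 15625 = 5^(5 + 1) (b=5); 5→6: 6^(6 + 1) = 279936; 279936−1 = 279935
i=4: 279935 = 5·6^6 + 5·6^5 + 5·6^4 + 5·6^3 + 5·6^2 + 5·6 + 5 (b=6); 6→7: 5·7^7 + 5·7^5 + 5·7^4 + 5·7^3 + 5·7^2 + 5·7 + 5 = 4215755; 4215755−1 = 4215754
i=5: 4215754 = 5·7^7 + 5·7^5 + 5·7^4 + 5·7^3 + 5·7^2 + 5·7 + 4 (b=7); 7→8: 5·8^8 + 5·8^5 + 5·8^4 + 5·8^3 + 5·8^2 + 5·8 + 4 = 84073324; 84073324−1 = 84073323

10, 83, 1025, 15625, 279935, 4215754, 84073323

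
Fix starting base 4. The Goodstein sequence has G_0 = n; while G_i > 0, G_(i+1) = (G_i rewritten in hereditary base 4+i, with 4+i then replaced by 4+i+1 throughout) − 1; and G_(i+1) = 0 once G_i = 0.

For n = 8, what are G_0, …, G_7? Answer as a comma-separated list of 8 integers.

i=0: 8 = 2·4 (b=4); 4→5: 2·5 = 10; 10−1 = 9
i=1: 9 = 5 + 4 (b=5); 5→6: 6 + 4 = 10; 10−1 = 9
i=2: 9 = 6 + 3 (b=6); 6→7: 7 + 3 = 10; 10−1 = 9
i=3: 9 = 7 + 2 (b=7); 7→8: 8 + 2 = 10; 10−1 = 9
i=4: 9 = 8 + 1 (b=8); 8→9: 9 + 1 = 10; 10−1 = 9
i=5: 9 = 9 (b=9); 9→10: 10 = 10; 10−1 = 9
i=6: 9 = 9 (b=10); 10→11: 9 = 9; 9−1 = 8

8, 9, 9, 9, 9, 9, 9, 8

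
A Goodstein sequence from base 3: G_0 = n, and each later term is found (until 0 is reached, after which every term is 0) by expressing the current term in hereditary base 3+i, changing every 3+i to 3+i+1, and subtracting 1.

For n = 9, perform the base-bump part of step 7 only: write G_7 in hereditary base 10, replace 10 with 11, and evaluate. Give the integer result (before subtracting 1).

G_0 = 9. HB_3(9) = 3^2. Bump = 16. G_1 = 15.
G_1 = 15. HB_4(15) = 3·4 + 3. Bump = 18. G_2 = 17.
G_2 = 17. HB_5(17) = 3·5 + 2. Bump = 20. G_3 = 19.
G_3 = 19. HB_6(19) = 3·6 + 1. Bump = 22. G_4 = 21.
G_4 = 21. HB_7(21) = 3·7. Bump = 24. G_5 = 23.
G_5 = 23. HB_8(23) = 2·8 + 7. Bump = 25. G_6 = 24.
G_6 = 24. HB_9(24) = 2·9 + 6. Bump = 26. G_7 = 25.
G_7 = 25. HB_10(25) = 2·10 + 5. Bump = 27. G_8 = 26.

27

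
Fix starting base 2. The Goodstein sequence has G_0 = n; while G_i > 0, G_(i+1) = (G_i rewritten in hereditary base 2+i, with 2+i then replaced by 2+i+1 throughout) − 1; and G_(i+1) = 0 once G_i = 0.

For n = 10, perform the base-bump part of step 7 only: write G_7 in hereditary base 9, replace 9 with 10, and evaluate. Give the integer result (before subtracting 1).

50000555552

base 2: 10 = 2^(2 + 1) + 2; at 3: 3^(3 + 1) + 3 = 84; next = 83
base 3: 83 = 3^(3 + 1) + 2; at 4: 4^(4 + 1) + 2 = 1026; next = 1025
base 4: 1025 = 4^(4 + 1) + 1; at 5: 5^(5 + 1) + 1 = 15626; next = 15625
base 5: 15625 = 5^(5 + 1); at 6: 6^(6 + 1) = 279936; next = 279935
base 6: 279935 = 5·6^6 + 5·6^5 + 5·6^4 + 5·6^3 + 5·6^2 + 5·6 + 5; at 7: 5·7^7 + 5·7^5 + 5·7^4 + 5·7^3 + 5·7^2 + 5·7 + 5 = 4215755; next = 4215754
base 7: 4215754 = 5·7^7 + 5·7^5 + 5·7^4 + 5·7^3 + 5·7^2 + 5·7 + 4; at 8: 5·8^8 + 5·8^5 + 5·8^4 + 5·8^3 + 5·8^2 + 5·8 + 4 = 84073324; next = 84073323
base 8: 84073323 = 5·8^8 + 5·8^5 + 5·8^4 + 5·8^3 + 5·8^2 + 5·8 + 3; at 9: 5·9^9 + 5·9^5 + 5·9^4 + 5·9^3 + 5·9^2 + 5·9 + 3 = 1937434593; next = 1937434592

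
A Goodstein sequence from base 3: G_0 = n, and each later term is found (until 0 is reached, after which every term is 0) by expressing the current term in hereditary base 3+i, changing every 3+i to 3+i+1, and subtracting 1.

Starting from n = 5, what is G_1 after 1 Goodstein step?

5 —HB3→ 3 + 2 —bump→ 4 + 2 = 6 —(−1)→ 5
5 —HB4→ 4 + 1 —bump→ 5 + 1 = 6 —(−1)→ 5

5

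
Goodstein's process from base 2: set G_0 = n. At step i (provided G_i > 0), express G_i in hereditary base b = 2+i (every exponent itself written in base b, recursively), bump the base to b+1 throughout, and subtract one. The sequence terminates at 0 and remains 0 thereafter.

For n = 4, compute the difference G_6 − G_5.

i=0: 4 = 2^2 (b=2); 2→3: 3^3 = 27; 27−1 = 26
i=1: 26 = 2·3^2 + 2·3 + 2 (b=3); 3→4: 2·4^2 + 2·4 + 2 = 42; 42−1 = 41
i=2: 41 = 2·4^2 + 2·4 + 1 (b=4); 4→5: 2·5^2 + 2·5 + 1 = 61; 61−1 = 60
i=3: 60 = 2·5^2 + 2·5 (b=5); 5→6: 2·6^2 + 2·6 = 84; 84−1 = 83
i=4: 83 = 2·6^2 + 6 + 5 (b=6); 6→7: 2·7^2 + 7 + 5 = 110; 110−1 = 109
i=5: 109 = 2·7^2 + 7 + 4 (b=7); 7→8: 2·8^2 + 8 + 4 = 140; 140−1 = 139

30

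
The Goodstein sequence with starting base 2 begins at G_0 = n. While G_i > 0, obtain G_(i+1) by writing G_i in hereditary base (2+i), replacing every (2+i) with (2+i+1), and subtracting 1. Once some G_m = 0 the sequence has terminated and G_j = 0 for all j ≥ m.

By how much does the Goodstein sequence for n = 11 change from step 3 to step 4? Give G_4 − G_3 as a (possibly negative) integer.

G_0 = 11. HB_2(11) = 2^(2 + 1) + 2 + 1. Bump = 85. G_1 = 84.
G_1 = 84. HB_3(84) = 3^(3 + 1) + 3. Bump = 1028. G_2 = 1027.
G_2 = 1027. HB_4(1027) = 4^(4 + 1) + 3. Bump = 15628. G_3 = 15627.
G_3 = 15627. HB_5(15627) = 5^(5 + 1) + 2. Bump = 279938. G_4 = 279937.

264310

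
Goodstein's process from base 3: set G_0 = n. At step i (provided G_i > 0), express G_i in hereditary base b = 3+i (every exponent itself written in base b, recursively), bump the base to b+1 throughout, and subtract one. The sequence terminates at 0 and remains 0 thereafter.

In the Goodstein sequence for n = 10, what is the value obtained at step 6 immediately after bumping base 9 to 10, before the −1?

40

(0) 10|_3 = 3^2 + 1 ↦ 4^2 + 1|_4 = 17 ⇒ 16
(1) 16|_4 = 4^2 ↦ 5^2|_5 = 25 ⇒ 24
(2) 24|_5 = 4·5 + 4 ↦ 4·6 + 4|_6 = 28 ⇒ 27
(3) 27|_6 = 4·6 + 3 ↦ 4·7 + 3|_7 = 31 ⇒ 30
(4) 30|_7 = 4·7 + 2 ↦ 4·8 + 2|_8 = 34 ⇒ 33
(5) 33|_8 = 4·8 + 1 ↦ 4·9 + 1|_9 = 37 ⇒ 36
(6) 36|_9 = 4·9 ↦ 4·10|_10 = 40 ⇒ 39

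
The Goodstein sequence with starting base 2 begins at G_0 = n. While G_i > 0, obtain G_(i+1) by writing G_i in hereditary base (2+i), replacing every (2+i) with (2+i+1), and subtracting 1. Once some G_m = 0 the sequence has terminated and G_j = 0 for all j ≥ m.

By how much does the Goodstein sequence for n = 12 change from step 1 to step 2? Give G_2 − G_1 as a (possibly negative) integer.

958

step 0: 12 = 2^(2 + 1) + 2^2; sub 3 for 2: 3^(3 + 1) + 3^3; = 108; G_1 = 108−1 = 107
step 1: 107 = 3^(3 + 1) + 2·3^2 + 2·3 + 2; sub 4 for 3: 4^(4 + 1) + 2·4^2 + 2·4 + 2; = 1066; G_2 = 1066−1 = 1065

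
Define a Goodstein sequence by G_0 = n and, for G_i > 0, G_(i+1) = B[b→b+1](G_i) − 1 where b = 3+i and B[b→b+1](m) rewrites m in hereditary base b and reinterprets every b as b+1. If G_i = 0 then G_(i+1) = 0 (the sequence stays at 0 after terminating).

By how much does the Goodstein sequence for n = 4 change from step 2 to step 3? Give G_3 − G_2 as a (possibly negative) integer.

-1

base 3: 4 = 3 + 1; at 4: 4 + 1 = 5; next = 4
base 4: 4 = 4; at 5: 5 = 5; next = 4
base 5: 4 = 4; at 6: 4 = 4; next = 3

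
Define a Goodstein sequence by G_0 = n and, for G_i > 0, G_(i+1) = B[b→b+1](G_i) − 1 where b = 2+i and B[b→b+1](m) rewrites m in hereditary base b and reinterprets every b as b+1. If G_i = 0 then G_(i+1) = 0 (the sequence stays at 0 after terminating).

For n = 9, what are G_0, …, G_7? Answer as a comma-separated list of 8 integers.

step 0: 9 = 2^(2 + 1) + 1; sub 3 for 2: 3^(3 + 1) + 1; = 82; G_1 = 82−1 = 81
step 1: 81 = 3^(3 + 1); sub 4 for 3: 4^(4 + 1); = 1024; G_2 = 1024−1 = 1023
step 2: 1023 = 3·4^4 + 3·4^3 + 3·4^2 + 3·4 + 3; sub 5 for 4: 3·5^5 + 3·5^3 + 3·5^2 + 3·5 + 3; = 9843; G_3 = 9843−1 = 9842
step 3: 9842 = 3·5^5 + 3·5^3 + 3·5^2 + 3·5 + 2; sub 6 for 5: 3·6^6 + 3·6^3 + 3·6^2 + 3·6 + 2; = 140744; G_4 = 140744−1 = 140743
step 4: 140743 = 3·6^6 + 3·6^3 + 3·6^2 + 3·6 + 1; sub 7 for 6: 3·7^7 + 3·7^3 + 3·7^2 + 3·7 + 1; = 2471827; G_5 = 2471827−1 = 2471826
step 5: 2471826 = 3·7^7 + 3·7^3 + 3·7^2 + 3·7; sub 8 for 7: 3·8^8 + 3·8^3 + 3·8^2 + 3·8; = 50333400; G_6 = 50333400−1 = 50333399
step 6: 50333399 = 3·8^8 + 3·8^3 + 3·8^2 + 2·8 + 7; sub 9 for 8: 3·9^9 + 3·9^3 + 3·9^2 + 2·9 + 7; = 1162263922; G_7 = 1162263922−1 = 1162263921

9, 81, 1023, 9842, 140743, 2471826, 50333399, 1162263921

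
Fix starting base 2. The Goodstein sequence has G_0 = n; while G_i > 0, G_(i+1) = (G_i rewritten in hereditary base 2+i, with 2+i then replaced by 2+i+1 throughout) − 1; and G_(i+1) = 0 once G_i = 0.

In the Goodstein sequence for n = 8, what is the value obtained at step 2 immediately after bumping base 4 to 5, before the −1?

(0) 8|_2 = 2^(2 + 1) ↦ 3^(3 + 1)|_3 = 81 ⇒ 80
(1) 80|_3 = 2·3^3 + 2·3^2 + 2·3 + 2 ↦ 2·4^4 + 2·4^2 + 2·4 + 2|_4 = 554 ⇒ 553
(2) 553|_4 = 2·4^4 + 2·4^2 + 2·4 + 1 ↦ 2·5^5 + 2·5^2 + 2·5 + 1|_5 = 6311 ⇒ 6310

6311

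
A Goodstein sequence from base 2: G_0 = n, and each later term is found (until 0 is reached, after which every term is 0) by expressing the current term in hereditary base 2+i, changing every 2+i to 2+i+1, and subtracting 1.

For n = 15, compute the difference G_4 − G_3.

15 —HB2→ 2^(2 + 1) + 2^2 + 2 + 1 —bump→ 3^(3 + 1) + 3^3 + 3 + 1 = 112 —(−1)→ 111
111 —HB3→ 3^(3 + 1) + 3^3 + 3 —bump→ 4^(4 + 1) + 4^4 + 4 = 1284 —(−1)→ 1283
1283 —HB4→ 4^(4 + 1) + 4^4 + 3 —bump→ 5^(5 + 1) + 5^5 + 3 = 18753 —(−1)→ 18752
18752 —HB5→ 5^(5 + 1) + 5^5 + 2 —bump→ 6^(6 + 1) + 6^6 + 2 = 326594 —(−1)→ 326593

307841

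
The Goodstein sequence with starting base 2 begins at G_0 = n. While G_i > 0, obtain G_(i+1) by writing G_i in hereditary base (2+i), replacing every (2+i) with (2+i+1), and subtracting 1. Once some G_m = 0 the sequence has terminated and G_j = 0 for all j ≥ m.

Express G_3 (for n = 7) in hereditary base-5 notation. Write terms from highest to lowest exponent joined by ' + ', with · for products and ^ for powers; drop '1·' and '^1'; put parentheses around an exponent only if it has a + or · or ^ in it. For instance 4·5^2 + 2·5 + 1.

5^5 + 2

step 0: 7 = 2^2 + 2 + 1; sub 3 for 2: 3^3 + 3 + 1; = 31; G_1 = 31−1 = 30
step 1: 30 = 3^3 + 3; sub 4 for 3: 4^4 + 4; = 260; G_2 = 260−1 = 259
step 2: 259 = 4^4 + 3; sub 5 for 4: 5^5 + 3; = 3128; G_3 = 3128−1 = 3127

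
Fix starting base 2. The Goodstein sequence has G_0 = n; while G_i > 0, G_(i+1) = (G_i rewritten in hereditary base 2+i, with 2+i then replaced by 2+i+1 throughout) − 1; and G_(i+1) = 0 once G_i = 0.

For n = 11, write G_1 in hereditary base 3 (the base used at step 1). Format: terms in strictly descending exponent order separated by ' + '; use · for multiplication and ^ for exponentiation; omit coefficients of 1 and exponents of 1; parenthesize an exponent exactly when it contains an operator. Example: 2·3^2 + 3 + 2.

3^(3 + 1) + 3

[0] 11 ≡ 2^(2 + 1) + 2 + 1 (base 2). Lift 3: 85. −1: 84.
[1] 84 ≡ 3^(3 + 1) + 3 (base 3). Lift 4: 1028. −1: 1027.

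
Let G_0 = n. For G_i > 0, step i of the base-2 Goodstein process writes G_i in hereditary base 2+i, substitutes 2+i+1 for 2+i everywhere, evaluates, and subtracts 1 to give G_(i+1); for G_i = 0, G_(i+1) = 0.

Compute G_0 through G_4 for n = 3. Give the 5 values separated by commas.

[0] 3 ≡ 2 + 1 (base 2). Lift 3: 4. −1: 3.
[1] 3 ≡ 3 (base 3). Lift 4: 4. −1: 3.
[2] 3 ≡ 3 (base 4). Lift 5: 3. −1: 2.
[3] 2 ≡ 2 (base 5). Lift 6: 2. −1: 1.

3, 3, 3, 2, 1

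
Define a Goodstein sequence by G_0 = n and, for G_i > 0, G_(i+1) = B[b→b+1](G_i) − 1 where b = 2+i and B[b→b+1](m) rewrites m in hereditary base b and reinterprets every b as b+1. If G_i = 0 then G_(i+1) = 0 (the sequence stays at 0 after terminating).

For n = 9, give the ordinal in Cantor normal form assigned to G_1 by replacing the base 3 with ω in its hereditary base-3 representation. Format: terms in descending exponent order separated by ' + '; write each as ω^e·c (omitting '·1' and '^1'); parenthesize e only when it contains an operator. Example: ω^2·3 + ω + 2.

ω^(ω + 1)

i=0: 9 = 2^(2 + 1) + 1 (b=2); 2→3: 3^(3 + 1) + 1 = 82; 82−1 = 81
i=1: 81 = 3^(3 + 1) (b=3); 3→4: 4^(4 + 1) = 1024; 1024−1 = 1023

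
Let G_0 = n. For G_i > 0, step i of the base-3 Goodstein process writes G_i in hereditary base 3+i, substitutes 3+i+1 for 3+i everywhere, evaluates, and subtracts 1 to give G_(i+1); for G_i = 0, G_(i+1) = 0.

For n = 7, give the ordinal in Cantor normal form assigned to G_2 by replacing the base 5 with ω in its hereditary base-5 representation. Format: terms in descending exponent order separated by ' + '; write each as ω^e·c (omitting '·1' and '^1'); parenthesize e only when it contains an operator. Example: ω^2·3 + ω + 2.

ω + 4

7 —HB3→ 2·3 + 1 —bump→ 2·4 + 1 = 9 —(−1)→ 8
8 —HB4→ 2·4 —bump→ 2·5 = 10 —(−1)→ 9
9 —HB5→ 5 + 4 —bump→ 6 + 4 = 10 —(−1)→ 9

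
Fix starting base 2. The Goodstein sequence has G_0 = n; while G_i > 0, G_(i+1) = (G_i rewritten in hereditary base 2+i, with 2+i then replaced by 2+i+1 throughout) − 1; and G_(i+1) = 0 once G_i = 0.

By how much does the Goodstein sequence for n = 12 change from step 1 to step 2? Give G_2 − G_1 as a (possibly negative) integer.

958

G_0=12  [base 2] 2^(2 + 1) + 2^2  →[2↦3]→  3^(3 + 1) + 3^3 = 108  −1 ⇒ G_1=107
G_1=107  [base 3] 3^(3 + 1) + 2·3^2 + 2·3 + 2  →[3↦4]→  4^(4 + 1) + 2·4^2 + 2·4 + 2 = 1066  −1 ⇒ G_2=1065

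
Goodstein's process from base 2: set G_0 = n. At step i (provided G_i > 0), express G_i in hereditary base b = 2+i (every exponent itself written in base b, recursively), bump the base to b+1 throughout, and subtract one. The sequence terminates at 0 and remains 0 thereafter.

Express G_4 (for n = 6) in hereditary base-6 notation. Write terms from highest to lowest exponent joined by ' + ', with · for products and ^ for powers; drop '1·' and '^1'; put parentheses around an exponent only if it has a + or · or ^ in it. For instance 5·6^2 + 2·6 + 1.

5·6^5 + 5·6^4 + 5·6^3 + 5·6^2 + 5·6 + 5

G_0 = 6. HB_2(6) = 2^2 + 2. Bump = 30. G_1 = 29.
G_1 = 29. HB_3(29) = 3^3 + 2. Bump = 258. G_2 = 257.
G_2 = 257. HB_4(257) = 4^4 + 1. Bump = 3126. G_3 = 3125.
G_3 = 3125. HB_5(3125) = 5^5. Bump = 46656. G_4 = 46655.
G_4 = 46655. HB_6(46655) = 5·6^5 + 5·6^4 + 5·6^3 + 5·6^2 + 5·6 + 5. Bump = 98040. G_5 = 98039.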